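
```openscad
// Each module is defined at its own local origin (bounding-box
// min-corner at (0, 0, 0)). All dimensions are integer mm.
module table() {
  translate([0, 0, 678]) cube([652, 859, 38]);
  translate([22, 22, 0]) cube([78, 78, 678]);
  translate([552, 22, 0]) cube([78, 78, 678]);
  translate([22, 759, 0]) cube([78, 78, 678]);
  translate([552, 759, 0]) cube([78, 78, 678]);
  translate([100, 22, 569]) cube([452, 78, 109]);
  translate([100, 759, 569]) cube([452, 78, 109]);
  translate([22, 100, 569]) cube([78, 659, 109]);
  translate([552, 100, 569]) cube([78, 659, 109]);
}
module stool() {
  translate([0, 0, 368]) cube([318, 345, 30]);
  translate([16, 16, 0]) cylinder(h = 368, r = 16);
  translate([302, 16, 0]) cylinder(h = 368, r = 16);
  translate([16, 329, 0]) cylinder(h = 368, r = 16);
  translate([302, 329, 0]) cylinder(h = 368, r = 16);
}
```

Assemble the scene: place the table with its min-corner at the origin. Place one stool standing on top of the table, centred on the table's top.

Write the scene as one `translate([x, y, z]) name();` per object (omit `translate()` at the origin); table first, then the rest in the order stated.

table();
translate([167, 257, 716]) stool();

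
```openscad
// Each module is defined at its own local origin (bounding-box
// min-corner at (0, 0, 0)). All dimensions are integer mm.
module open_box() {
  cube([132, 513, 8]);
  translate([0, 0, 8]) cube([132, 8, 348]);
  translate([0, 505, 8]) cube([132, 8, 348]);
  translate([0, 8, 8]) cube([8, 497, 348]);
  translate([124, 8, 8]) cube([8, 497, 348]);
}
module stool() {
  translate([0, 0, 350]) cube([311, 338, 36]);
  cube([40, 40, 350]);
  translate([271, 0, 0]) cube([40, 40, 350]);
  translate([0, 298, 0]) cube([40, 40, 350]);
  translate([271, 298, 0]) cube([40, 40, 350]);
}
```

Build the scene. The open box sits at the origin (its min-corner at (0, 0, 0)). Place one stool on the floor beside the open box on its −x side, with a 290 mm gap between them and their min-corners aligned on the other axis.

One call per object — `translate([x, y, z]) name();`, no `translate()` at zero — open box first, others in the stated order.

open_box();
translate([-601, 0, 0]) stool();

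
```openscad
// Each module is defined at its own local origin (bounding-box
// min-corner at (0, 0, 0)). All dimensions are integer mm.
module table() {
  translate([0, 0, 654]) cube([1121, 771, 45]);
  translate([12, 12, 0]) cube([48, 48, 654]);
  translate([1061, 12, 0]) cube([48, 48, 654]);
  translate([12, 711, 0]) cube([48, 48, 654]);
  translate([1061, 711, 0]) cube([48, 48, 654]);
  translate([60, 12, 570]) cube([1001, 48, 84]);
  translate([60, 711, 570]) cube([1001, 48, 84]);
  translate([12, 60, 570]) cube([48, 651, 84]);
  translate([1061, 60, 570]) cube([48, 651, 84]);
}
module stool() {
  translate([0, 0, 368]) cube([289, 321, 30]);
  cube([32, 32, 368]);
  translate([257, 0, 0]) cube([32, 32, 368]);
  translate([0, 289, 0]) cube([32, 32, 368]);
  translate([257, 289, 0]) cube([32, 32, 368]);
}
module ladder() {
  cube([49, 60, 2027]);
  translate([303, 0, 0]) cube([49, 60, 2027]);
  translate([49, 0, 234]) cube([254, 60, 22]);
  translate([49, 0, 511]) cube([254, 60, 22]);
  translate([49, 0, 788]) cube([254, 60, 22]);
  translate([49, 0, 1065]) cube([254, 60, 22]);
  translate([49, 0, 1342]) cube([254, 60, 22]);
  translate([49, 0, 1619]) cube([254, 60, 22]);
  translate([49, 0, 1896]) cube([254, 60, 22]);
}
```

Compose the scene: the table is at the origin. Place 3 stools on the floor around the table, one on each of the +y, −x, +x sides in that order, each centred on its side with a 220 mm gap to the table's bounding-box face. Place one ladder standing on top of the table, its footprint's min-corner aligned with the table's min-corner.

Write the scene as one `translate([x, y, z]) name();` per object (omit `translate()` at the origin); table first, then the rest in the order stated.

table();
translate([416, 991, 0]) stool();
translate([-509, 225, 0]) stool();
translate([1341, 225, 0]) stool();
translate([0, 0, 699]) ladder();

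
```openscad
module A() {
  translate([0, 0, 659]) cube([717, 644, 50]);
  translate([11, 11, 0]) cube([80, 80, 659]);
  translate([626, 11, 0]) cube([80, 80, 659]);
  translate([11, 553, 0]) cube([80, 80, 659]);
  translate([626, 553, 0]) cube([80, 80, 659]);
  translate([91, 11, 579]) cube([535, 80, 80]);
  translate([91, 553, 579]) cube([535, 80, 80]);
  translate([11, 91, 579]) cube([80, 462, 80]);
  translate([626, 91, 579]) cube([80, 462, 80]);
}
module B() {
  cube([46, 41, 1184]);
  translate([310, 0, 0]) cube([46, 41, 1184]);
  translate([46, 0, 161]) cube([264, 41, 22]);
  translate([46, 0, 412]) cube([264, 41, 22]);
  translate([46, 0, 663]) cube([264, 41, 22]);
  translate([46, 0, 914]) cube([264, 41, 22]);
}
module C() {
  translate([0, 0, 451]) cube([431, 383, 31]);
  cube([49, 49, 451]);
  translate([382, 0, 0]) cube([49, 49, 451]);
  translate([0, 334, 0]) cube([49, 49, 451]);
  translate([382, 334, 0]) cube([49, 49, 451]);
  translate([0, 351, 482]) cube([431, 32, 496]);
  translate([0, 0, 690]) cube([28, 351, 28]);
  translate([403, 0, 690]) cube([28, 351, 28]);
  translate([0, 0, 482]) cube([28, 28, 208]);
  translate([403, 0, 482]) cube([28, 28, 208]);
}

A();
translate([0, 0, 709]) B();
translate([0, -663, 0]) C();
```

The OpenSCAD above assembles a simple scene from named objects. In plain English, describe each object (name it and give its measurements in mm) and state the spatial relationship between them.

A is a table: top 717 mm (x) × 644 mm (y), 50 mm thick, upper face at z = 709 mm, on four 80×80 mm square legs, each inset 11 mm from the nearest pair of top edges, running from z = 0 to the bottom of the top. Four apron rails, 80 mm thick and 80 mm tall, run between adjacent legs with their top edges flush with the underside of the top and their outer faces flush with the legs' outer faces.

B is a straight ladder. Two 46×41 mm vertical rails, 1184 mm tall, stand 356 mm apart (outside-to-outside) with their front faces coplanar on the −y side. 4 rungs, each 41 mm deep and 22 mm tall, span between the inner faces of the rails, front faces flush with the rails. The lowest rung's underside is at z = 161 mm and rungs are spaced 251 mm apart (underside to underside).

C is a chair. The seat is a 431×383×31 mm slab with its top at z = 482 mm, on four 49×49 mm corner legs (flush with the seat edges, standing on z = 0). A flat backrest 32 mm thick, 496 mm tall, spans the full seat width and rises from the seat top along its +y edge, rear face flush with the rear of the seat. Two armrests of 28×28 mm section run along each side from the seat's front edge to the front of the backrest, top faces 236 mm above the seat top and outer faces flush with the seat's x-edges; a 28×28 mm post under the front of each armrest stands on the seat at the front corner.

The ladder is on top of the table. The chair is on the floor beside the table on its −y side.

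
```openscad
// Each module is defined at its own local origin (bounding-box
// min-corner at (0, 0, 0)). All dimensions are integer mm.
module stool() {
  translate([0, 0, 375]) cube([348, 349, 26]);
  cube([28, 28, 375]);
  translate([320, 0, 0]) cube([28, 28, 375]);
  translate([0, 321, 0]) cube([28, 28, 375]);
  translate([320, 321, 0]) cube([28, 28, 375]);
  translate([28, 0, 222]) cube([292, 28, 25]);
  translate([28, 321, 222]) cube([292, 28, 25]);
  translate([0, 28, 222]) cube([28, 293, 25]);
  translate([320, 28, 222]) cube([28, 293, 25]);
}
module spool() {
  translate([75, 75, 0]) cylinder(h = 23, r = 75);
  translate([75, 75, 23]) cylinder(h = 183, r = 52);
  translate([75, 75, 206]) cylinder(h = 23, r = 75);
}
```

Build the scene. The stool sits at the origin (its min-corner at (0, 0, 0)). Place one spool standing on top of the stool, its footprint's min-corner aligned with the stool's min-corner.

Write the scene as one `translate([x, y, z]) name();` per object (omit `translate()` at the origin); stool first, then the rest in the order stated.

stool();
translate([0, 0, 401]) spool();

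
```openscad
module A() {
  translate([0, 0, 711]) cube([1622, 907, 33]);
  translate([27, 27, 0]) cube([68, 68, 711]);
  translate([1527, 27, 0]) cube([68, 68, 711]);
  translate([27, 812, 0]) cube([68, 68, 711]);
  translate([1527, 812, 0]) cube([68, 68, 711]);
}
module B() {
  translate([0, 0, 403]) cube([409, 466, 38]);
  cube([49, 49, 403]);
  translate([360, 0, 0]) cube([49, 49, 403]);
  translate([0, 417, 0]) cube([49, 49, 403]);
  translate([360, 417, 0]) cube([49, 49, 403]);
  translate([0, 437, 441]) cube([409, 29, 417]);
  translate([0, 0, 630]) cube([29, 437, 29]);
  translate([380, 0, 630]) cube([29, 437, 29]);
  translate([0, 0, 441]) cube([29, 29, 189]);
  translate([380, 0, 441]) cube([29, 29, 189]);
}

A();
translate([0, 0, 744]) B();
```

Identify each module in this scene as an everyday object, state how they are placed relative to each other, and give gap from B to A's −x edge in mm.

The chair's min-x is at 0; the table's min-x is 0; gap = 0 mm.

A is a table. B is a chair. The chair is on top of the table. The gap from the chair to the table's −x edge is 0 mm.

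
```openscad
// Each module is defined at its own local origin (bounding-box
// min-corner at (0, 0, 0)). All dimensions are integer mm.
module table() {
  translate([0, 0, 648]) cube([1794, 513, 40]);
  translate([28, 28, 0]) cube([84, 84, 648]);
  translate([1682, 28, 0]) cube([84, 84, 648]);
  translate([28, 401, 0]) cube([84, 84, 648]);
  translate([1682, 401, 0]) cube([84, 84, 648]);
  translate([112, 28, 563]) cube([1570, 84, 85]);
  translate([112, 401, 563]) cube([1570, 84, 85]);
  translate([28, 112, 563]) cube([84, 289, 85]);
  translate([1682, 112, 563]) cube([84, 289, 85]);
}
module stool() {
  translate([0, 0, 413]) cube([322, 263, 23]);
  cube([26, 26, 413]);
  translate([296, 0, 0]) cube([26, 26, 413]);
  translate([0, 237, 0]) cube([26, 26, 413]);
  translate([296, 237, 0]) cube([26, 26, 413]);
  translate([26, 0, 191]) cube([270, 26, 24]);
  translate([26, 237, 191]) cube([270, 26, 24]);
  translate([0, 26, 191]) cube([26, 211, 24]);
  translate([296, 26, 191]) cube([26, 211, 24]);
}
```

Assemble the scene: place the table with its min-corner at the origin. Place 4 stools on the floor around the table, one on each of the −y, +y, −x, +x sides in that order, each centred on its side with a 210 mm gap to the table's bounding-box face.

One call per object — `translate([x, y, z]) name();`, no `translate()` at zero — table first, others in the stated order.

table();
translate([736, -473, 0]) stool();
translate([736, 723, 0]) stool();
translate([-532, 125, 0]) stool();
translate([2004, 125, 0]) stool();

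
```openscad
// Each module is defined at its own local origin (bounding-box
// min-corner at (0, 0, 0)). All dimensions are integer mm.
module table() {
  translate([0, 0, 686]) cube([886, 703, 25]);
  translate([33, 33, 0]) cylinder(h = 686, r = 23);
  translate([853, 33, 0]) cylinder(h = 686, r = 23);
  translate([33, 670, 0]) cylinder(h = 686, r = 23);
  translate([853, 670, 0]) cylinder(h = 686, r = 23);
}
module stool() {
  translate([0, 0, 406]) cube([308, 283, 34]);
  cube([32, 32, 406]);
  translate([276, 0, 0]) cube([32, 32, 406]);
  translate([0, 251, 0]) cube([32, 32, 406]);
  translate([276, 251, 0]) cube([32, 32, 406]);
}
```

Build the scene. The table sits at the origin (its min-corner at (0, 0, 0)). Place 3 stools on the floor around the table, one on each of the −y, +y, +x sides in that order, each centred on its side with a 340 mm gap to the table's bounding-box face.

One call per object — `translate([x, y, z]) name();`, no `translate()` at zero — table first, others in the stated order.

table();
translate([289, -623, 0]) stool();
translate([289, 1043, 0]) stool();
translate([1226, 210, 0]) stool();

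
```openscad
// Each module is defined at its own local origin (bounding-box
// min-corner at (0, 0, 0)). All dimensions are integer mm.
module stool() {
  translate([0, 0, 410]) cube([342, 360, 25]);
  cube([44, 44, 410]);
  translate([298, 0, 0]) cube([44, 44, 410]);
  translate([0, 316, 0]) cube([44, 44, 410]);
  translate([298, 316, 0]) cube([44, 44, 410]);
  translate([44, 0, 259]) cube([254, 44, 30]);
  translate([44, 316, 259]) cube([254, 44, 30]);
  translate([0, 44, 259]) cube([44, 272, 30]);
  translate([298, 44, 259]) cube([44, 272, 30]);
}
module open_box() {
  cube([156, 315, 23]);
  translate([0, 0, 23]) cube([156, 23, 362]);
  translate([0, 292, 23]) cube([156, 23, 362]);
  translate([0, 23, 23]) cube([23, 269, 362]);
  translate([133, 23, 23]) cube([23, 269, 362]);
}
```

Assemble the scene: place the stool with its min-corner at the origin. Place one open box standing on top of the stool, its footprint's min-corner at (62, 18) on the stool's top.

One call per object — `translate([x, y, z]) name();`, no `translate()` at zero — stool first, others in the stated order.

stool();
translate([62, 18, 435]) open_box();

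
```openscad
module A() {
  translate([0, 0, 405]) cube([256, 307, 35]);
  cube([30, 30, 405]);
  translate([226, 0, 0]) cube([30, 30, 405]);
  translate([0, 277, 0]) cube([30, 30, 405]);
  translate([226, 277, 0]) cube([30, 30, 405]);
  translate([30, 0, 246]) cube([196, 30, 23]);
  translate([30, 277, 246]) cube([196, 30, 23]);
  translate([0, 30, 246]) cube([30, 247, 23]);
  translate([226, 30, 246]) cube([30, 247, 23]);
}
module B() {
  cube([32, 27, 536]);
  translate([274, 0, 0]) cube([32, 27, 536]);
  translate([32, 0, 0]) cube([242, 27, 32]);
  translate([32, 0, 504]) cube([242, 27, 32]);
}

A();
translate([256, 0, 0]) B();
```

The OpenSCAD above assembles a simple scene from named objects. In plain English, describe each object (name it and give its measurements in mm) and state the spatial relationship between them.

A is a four-legged stool. The seat is a 256×307×35 mm slab whose top surface is at z = 440 mm; four square legs, each 30×30 mm in cross-section, run from the floor (z = 0) to the underside of the seat, each flush with a corner of the seat. Four stretchers, 30 mm wide and 23 mm tall, connect adjacent legs with their undersides at z = 246 mm, each running between the inner faces of the legs it joins and aligned with the legs' outer faces on the other axis.

B is a picture frame with a 242×472 mm rectangular opening (x by z) and a uniform 32 mm border on every side. Frame depth is 27 mm along y. It is built from two vertical stiles running the full outside height and two horizontal rails spanning the gap between the stiles.

The picture frame is against the stool's +x side, with their −y faces flush.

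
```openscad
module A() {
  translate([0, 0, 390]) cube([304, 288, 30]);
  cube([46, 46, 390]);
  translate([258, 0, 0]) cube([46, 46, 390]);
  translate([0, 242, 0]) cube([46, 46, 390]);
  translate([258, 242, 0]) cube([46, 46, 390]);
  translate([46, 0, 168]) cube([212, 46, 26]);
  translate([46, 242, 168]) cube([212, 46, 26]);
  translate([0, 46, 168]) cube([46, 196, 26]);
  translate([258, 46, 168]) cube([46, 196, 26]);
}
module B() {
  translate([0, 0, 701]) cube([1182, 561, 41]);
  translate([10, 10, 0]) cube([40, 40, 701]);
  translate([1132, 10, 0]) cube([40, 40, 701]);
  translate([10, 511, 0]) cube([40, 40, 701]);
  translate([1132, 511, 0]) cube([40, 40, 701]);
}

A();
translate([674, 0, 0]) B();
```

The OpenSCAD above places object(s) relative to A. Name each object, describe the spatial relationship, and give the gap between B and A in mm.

A is a stool. B is a table. The table is on the floor beside the stool on its +x side. The gap between the table and the stool is 370 mm.

The table's nearest face is 370 mm from the stool's +x face.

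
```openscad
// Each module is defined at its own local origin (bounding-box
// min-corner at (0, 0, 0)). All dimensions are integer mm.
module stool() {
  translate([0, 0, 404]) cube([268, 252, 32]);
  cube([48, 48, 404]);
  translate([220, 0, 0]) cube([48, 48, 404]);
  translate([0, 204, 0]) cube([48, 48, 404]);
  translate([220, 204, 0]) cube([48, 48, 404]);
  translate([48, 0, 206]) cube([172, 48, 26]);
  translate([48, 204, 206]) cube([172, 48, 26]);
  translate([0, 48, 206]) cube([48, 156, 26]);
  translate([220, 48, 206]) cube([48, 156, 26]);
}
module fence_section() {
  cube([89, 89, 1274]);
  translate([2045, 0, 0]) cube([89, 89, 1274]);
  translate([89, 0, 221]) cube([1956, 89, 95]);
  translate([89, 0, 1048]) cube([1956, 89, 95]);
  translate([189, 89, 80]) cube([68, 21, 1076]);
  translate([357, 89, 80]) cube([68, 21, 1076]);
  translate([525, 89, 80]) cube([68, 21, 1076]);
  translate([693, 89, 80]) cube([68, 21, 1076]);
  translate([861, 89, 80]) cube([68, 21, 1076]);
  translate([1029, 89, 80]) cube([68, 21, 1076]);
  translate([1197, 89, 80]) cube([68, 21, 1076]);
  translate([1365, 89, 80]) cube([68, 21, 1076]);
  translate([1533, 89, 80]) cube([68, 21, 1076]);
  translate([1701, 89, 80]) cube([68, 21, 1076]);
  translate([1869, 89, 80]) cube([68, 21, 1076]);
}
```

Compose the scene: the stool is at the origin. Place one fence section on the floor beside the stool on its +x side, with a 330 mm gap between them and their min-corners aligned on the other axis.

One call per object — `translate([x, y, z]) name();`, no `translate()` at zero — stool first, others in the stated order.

stool();
translate([598, 0, 0]) fence_section();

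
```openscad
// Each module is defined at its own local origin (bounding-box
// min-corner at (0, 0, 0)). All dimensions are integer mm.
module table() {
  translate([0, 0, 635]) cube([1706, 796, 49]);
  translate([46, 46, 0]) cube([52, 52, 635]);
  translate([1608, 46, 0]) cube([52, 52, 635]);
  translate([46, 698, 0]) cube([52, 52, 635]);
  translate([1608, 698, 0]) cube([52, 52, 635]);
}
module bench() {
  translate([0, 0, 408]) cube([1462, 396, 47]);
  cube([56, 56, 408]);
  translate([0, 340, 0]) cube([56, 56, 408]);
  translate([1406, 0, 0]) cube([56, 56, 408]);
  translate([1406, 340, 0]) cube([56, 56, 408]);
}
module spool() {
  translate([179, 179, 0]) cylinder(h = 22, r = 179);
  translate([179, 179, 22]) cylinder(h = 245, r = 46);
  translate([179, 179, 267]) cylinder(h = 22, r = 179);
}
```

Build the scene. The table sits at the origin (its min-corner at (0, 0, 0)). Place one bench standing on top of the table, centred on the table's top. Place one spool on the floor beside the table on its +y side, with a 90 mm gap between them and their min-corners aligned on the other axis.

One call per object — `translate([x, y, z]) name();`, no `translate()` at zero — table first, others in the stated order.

table();
translate([122, 200, 684]) bench();
translate([0, 886, 0]) spool();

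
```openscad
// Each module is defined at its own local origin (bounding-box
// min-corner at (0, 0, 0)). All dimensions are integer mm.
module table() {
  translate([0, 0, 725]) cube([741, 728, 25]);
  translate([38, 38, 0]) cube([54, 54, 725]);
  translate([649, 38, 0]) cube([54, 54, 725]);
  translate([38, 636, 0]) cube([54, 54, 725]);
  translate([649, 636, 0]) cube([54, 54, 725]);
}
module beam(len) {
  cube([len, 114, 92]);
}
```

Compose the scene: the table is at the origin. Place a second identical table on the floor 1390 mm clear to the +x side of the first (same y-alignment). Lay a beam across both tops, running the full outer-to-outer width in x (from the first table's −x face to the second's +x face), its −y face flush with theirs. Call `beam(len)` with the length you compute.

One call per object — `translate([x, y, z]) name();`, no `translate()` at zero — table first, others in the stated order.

table();
translate([2131, 0, 0]) table();
translate([0, 0, 750]) beam(2872);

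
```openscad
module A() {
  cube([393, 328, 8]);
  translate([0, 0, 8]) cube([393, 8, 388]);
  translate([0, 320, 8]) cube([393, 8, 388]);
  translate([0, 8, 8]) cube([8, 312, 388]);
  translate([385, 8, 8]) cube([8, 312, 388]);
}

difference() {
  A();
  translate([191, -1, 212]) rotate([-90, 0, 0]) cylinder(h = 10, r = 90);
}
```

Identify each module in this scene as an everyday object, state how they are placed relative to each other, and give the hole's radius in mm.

A is an open box. The open box has a circular hole through its front wall. The hole's radius is 90 mm.

The subtracted cylinder has r = 90 mm.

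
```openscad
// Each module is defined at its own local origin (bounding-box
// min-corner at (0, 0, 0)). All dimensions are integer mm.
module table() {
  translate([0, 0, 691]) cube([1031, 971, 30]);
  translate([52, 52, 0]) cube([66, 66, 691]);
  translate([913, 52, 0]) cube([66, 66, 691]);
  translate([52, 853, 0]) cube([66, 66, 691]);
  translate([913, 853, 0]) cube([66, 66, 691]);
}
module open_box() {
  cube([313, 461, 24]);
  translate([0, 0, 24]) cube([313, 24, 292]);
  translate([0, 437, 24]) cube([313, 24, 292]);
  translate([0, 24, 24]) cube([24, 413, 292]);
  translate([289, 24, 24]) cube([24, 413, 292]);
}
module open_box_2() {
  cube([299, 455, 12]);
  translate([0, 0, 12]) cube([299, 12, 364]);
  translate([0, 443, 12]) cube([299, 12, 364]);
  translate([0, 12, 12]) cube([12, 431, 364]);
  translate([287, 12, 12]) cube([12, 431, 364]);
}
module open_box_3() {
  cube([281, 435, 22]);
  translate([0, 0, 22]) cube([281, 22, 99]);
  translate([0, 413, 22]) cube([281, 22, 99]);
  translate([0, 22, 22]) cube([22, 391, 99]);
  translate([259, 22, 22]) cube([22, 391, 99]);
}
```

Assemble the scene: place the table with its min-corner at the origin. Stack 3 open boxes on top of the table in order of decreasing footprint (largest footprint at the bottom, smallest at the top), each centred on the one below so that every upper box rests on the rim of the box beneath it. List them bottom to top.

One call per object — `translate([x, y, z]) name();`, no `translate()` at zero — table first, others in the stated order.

table();
translate([359, 255, 721]) open_box();
translate([366, 258, 1037]) open_box_2();
translate([375, 268, 1413]) open_box_3();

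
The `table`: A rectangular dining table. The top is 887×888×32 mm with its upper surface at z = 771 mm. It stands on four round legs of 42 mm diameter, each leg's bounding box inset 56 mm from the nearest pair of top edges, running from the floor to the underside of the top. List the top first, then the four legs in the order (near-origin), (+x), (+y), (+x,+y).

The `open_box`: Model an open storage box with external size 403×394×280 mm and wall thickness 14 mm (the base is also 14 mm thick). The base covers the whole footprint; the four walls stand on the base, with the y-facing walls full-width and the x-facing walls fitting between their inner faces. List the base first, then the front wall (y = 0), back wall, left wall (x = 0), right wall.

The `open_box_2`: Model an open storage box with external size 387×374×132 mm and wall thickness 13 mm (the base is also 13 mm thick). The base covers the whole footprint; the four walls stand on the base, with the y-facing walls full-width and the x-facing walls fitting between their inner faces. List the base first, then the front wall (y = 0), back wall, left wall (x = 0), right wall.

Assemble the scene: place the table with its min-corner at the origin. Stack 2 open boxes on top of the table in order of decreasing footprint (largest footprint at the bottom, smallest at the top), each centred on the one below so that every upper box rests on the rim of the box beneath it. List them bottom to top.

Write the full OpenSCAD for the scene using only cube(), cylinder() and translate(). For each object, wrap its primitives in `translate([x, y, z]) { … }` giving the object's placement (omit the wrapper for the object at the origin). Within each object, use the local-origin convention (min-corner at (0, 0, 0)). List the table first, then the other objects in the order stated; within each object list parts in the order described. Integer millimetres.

translate([0, 0, 739]) cube([887, 888, 32]);
translate([77, 77, 0]) cylinder(h = 739, r = 21);
translate([810, 77, 0]) cylinder(h = 739, r = 21);
translate([77, 811, 0]) cylinder(h = 739, r = 21);
translate([810, 811, 0]) cylinder(h = 739, r = 21);
translate([242, 247, 771]) {
  cube([403, 394, 14]);
  translate([0, 0, 14]) cube([403, 14, 266]);
  translate([0, 380, 14]) cube([403, 14, 266]);
  translate([0, 14, 14]) cube([14, 366, 266]);
  translate([389, 14, 14]) cube([14, 366, 266]);
}
translate([250, 257, 1051]) {
  cube([387, 374, 13]);
  translate([0, 0, 13]) cube([387, 13, 119]);
  translate([0, 361, 13]) cube([387, 13, 119]);
  translate([0, 13, 13]) cube([13, 348, 119]);
  translate([374, 13, 13]) cube([13, 348, 119]);
}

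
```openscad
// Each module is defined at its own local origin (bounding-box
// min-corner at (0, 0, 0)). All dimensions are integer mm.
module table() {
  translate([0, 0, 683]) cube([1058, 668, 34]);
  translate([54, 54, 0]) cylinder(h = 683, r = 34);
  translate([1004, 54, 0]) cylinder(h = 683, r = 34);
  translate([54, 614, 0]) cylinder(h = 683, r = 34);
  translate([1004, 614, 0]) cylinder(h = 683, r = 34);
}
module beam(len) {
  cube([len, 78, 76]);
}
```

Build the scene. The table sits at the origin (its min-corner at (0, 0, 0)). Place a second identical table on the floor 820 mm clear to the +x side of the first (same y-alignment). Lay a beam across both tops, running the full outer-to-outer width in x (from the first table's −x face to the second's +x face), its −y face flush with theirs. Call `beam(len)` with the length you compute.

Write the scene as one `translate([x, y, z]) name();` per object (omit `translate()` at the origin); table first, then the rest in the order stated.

table();
translate([1878, 0, 0]) table();
translate([0, 0, 717]) beam(2936);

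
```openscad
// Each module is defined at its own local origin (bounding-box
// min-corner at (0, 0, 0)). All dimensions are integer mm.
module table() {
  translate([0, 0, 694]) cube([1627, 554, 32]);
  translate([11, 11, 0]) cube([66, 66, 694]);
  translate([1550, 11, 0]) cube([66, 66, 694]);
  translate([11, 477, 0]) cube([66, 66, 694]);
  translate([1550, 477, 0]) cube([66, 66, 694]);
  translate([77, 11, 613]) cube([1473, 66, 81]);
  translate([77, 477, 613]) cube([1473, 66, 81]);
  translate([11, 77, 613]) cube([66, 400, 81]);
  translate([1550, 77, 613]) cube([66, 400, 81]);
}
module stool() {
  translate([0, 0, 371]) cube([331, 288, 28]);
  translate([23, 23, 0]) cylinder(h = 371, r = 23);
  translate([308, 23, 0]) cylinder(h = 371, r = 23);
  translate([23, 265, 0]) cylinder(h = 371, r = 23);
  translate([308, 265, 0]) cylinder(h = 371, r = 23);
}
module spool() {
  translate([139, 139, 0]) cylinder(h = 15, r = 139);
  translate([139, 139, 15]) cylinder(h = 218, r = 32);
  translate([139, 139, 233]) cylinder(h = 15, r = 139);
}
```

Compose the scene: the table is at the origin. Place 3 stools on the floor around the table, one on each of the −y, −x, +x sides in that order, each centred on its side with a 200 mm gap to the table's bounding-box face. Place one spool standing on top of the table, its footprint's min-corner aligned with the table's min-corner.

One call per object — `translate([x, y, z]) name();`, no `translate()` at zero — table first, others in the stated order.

table();
translate([648, -488, 0]) stool();
translate([-531, 133, 0]) stool();
translate([1827, 133, 0]) stool();
translate([0, 0, 726]) spool();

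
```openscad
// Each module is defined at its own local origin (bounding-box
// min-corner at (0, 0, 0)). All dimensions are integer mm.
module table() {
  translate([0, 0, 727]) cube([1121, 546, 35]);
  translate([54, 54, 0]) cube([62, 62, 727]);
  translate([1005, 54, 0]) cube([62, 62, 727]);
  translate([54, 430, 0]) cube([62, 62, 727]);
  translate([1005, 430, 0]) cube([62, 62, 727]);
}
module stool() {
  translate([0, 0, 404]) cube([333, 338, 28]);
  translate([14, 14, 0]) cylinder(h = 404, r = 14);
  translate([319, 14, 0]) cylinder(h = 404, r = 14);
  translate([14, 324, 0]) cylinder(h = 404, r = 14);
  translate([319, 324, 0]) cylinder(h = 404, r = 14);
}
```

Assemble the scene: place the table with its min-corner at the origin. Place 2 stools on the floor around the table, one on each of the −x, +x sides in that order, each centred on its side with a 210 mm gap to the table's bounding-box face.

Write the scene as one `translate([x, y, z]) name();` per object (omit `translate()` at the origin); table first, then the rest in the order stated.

table();
translate([-543, 104, 0]) stool();
translate([1331, 104, 0]) stool();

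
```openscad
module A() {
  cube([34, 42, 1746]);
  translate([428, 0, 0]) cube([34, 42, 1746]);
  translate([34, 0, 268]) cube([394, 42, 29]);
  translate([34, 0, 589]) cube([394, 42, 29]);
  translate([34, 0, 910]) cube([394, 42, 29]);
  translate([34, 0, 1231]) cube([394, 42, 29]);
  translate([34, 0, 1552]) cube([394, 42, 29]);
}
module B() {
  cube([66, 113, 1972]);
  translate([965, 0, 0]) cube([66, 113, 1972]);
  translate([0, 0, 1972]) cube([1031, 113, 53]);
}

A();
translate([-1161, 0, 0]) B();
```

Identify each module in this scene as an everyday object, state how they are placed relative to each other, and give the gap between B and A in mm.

A is a ladder. B is a door frame. The door frame is on the floor beside the ladder on its −x side. The gap between the door frame and the ladder is 130 mm.

The door frame's nearest face is 130 mm from the ladder's −x face.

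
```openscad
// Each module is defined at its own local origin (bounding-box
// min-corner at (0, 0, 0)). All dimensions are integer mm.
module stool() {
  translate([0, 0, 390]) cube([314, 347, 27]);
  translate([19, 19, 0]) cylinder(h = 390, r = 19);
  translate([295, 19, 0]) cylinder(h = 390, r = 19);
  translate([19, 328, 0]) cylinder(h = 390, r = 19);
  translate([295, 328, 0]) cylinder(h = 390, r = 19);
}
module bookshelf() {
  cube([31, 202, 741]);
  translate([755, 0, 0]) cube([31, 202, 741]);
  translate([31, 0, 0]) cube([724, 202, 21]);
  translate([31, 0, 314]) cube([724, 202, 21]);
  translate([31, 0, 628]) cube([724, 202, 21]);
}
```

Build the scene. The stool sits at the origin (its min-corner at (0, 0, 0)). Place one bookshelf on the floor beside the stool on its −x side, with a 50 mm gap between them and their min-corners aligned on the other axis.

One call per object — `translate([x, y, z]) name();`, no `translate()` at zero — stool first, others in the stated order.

stool();
translate([-836, 0, 0]) bookshelf();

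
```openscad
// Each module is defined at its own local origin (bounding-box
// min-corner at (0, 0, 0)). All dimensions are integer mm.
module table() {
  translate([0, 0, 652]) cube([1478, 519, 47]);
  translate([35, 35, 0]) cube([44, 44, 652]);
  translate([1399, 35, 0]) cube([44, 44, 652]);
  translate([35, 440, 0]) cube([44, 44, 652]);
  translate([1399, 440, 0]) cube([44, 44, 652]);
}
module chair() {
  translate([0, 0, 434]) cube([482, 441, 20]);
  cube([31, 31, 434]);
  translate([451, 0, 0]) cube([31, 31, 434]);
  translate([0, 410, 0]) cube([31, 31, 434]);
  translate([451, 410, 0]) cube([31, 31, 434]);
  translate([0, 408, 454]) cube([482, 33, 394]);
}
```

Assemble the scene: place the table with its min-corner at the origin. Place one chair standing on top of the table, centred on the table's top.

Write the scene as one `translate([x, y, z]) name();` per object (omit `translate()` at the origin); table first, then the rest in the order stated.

table();
translate([498, 39, 699]) chair();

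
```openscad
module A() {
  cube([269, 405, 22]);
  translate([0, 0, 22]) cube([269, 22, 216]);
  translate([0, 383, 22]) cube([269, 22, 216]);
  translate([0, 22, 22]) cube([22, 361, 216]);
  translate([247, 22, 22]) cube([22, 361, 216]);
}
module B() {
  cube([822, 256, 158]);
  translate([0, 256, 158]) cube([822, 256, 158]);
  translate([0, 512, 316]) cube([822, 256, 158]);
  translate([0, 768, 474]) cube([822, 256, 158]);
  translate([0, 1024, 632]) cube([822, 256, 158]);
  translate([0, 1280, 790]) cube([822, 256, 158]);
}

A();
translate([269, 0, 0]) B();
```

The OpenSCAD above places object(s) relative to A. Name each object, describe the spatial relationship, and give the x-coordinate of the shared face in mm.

A is an open box. B is a staircase. The staircase is against the open box's +x side, with their −y faces flush. The x-coordinate of the shared face is 269 mm.

The open box's +x face and the staircase's −x face are both at x = 269 mm.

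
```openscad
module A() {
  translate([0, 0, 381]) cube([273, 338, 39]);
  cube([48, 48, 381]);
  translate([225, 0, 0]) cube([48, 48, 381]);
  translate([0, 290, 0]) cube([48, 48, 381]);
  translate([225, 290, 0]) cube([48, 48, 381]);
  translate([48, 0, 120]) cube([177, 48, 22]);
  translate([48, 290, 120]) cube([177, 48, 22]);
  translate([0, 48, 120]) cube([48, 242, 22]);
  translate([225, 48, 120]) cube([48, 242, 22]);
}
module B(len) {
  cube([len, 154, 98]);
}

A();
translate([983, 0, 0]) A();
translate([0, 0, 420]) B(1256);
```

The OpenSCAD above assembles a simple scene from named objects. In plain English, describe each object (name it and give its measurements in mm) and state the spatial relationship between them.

A is a four-legged stool. The seat is 273×338 mm, 39 mm thick, top at z = 420 mm. It stands on four square legs, each 48×48 mm in cross-section, from z = 0 to the seat underside, each flush with a corner of the seat. Four stretchers, 48 mm wide and 22 mm tall, connect adjacent legs with their undersides at z = 120 mm, each running between the inner faces of the legs it joins and aligned with the legs' outer faces on the other axis.

B is a rectangular beam 1256 mm long (x), 154 mm deep (y), 98 mm thick (z).

The beam spans the tops of two stools placed 710 mm apart, resting at z = 420 mm.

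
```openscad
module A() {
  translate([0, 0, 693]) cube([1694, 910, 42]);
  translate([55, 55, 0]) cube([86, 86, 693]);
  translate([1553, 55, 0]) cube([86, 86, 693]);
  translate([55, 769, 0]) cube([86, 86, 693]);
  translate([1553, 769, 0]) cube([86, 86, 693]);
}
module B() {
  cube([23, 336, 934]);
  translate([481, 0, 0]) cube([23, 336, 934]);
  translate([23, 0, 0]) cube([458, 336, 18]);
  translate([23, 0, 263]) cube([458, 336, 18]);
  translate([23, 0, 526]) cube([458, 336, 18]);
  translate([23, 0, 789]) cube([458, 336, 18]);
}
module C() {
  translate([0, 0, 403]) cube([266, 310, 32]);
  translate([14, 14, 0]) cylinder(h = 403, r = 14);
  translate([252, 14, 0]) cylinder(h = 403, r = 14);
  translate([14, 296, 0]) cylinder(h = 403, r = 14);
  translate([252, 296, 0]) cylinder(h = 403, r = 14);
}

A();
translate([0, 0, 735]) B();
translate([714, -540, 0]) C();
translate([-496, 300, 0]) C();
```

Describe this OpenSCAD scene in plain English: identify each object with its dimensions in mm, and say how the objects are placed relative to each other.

A is a table: top 1694 mm (x) × 910 mm (y), 42 mm thick, upper face at z = 735 mm, on four 86×86 mm square legs, each inset 55 mm from the nearest pair of top edges, running from z = 0 to the bottom of the top.

B is a bookshelf 504 mm wide overall, 336 mm deep and 934 mm tall. The two sides are 23 mm thick vertical panels. 4 horizontal shelves of 18 mm thickness span between the inner faces of the sides; the lowest shelf sits on the floor and shelves are stacked with a clear vertical gap of 245 mm between each pair.

C is a four-legged stool. The seat is a 266×310×32 mm slab whose top surface is at z = 435 mm; four round legs, each 28 mm in diameter, run from the floor (z = 0) to the underside of the seat, each leg's axis is inset half a diameter from the nearest pair of seat edges (so the leg's bounding box is flush with the corner).

The bookshelf is on top of the table. Two stools sit around the table at the −y, −x sides.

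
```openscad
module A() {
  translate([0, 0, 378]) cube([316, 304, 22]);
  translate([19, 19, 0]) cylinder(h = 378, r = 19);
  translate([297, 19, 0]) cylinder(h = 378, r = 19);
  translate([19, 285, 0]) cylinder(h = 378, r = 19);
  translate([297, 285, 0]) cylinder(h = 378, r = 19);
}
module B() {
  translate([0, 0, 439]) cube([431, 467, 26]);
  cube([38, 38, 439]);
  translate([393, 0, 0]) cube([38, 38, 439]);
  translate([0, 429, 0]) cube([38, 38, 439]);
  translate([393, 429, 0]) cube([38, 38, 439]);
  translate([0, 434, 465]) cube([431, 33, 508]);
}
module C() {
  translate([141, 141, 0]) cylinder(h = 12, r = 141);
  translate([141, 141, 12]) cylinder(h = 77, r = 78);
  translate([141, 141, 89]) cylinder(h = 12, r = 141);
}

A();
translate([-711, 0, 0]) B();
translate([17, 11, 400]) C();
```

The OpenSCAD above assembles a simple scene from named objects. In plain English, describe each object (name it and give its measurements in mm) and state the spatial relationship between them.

A is a four-legged stool. The seat is 316×304 mm, 22 mm thick, top at z = 400 mm. It stands on four round legs, each 38 mm in diameter, from z = 0 to the seat underside, each leg's axis is inset half a diameter from the nearest pair of seat edges (so the leg's bounding box is flush with the corner).

B is a chair: 431×467 mm seat, 26 mm thick, top at z = 465 mm, on four 38 mm square corner legs flush with the seat edges. A 33 mm thick backrest slab spans the full seat width, extending 508 mm above the seat top, its back face flush with the seat's +y edge.

C is a spool: two coaxial disc flanges of radius 141 mm and thickness 12 mm, joined by a core cylinder of radius 78 mm and height 77 mm. The lower flange rests on z = 0 and the three cylinders share a vertical axis.

The chair is on the floor beside the stool on its −x side. The spool is on top of the stool, centred.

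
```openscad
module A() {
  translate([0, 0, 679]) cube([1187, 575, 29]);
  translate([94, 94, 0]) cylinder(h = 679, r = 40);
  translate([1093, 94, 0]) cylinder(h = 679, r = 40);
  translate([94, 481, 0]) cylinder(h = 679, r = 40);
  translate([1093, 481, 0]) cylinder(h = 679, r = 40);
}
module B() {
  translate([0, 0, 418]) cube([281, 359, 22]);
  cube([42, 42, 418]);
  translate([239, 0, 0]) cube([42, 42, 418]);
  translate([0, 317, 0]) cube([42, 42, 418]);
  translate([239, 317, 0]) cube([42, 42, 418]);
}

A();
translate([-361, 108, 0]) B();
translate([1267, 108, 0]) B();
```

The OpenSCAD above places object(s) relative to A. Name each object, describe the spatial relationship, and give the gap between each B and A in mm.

A is a table. B is a stool. Two stools sit around the table at the −x, +x sides. The gap between each stool and the table is 80 mm.

Each stool's nearest face is 80 mm from the table's bounding box.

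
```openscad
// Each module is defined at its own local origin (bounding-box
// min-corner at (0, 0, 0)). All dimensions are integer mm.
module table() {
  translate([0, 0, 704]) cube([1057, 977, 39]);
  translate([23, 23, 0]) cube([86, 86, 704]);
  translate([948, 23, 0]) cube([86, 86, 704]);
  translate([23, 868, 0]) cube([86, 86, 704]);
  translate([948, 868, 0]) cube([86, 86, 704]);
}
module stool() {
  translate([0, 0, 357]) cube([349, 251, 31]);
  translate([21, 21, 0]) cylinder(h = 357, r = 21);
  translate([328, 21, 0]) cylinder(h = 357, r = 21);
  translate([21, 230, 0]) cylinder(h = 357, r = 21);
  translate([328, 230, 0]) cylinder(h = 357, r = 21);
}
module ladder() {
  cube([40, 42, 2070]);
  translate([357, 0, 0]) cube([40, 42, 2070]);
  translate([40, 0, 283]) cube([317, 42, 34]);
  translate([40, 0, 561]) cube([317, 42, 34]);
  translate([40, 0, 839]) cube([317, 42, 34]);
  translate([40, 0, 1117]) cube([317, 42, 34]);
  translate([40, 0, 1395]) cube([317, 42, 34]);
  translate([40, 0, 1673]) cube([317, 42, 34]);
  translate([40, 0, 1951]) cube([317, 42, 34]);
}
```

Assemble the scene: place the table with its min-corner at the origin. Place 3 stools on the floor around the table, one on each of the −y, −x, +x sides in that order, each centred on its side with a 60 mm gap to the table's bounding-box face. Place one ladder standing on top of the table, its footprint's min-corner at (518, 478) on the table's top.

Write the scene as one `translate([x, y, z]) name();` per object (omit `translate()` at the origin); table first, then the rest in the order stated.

table();
translate([354, -311, 0]) stool();
translate([-409, 363, 0]) stool();
translate([1117, 363, 0]) stool();
translate([518, 478, 743]) ladder();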